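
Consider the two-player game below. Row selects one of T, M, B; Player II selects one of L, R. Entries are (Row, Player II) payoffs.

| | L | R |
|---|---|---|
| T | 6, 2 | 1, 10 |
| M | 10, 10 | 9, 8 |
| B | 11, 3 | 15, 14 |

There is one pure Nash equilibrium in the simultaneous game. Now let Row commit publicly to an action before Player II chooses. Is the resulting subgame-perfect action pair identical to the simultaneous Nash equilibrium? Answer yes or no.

yes

Work backward from Player II's decision.
- T → Player II plays R (best of 2, 10); Row gets 1.
- M → Player II plays L (best of 10, 8); Row gets 10.
- B → Player II plays R (best of 3, 14); Row gets 15.
Maximizing over 1, 10, 15, Row chooses B. Subgame-perfect outcome: (B, R) with payoffs (15, 14).
Now find the simultaneous Nash equilibrium.
Row's best replies: L→B; R→B.
Player II's best replies: T→R; M→L; B→R.
The unique mutual best reply is (B, R), giving (15, 14).
Sequential outcome (B, R) coincides with the Nash profile (B, R).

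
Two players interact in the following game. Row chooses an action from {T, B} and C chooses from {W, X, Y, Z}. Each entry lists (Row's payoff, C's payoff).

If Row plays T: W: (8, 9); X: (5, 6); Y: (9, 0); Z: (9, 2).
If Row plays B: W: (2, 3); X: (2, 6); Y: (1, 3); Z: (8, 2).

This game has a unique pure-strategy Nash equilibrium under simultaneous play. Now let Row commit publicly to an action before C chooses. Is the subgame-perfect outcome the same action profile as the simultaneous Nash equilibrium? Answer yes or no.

Solve by backward induction (Row leads).
- T: C compares 9, 6, 0, 2 and picks W; Row would get 8.
- B: C compares 3, 6, 3, 2 and picks X; Row would get 2.
Row's induced payoffs are 8, 2, so Row commits to T. Subgame-perfect outcome: (T, W) with payoffs (8, 9).
For the simultaneous game, intersect best replies.
Row's best replies: W→T; X→T; Y→T; Z→T.
C's best replies: T→W; B→X.
Only (T, W) has each player best-responding; Nash payoffs (8, 9).
Sequential outcome (T, W) coincides with the Nash profile (T, W).

yes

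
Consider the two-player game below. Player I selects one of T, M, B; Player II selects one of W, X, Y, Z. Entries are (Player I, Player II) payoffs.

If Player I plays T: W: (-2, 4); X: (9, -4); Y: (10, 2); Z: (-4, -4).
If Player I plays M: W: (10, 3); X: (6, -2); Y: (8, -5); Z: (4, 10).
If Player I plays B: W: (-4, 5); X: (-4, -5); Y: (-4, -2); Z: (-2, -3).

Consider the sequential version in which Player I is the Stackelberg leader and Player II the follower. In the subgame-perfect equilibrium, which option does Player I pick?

M

Player II best-responds to each possible Player I move:
- T: Player II compares 4, -4, 2, -4 and picks W; Player I would get -2.
- M: Player II compares 3, -2, -5, 10 and picks Z; Player I would get 4.
- B: Player II compares 5, -5, -2, -3 and picks W; Player I would get -4.
Among -2, 4, -4, the best is 4 at M. Subgame-perfect outcome: (M, Z) with payoffs (4, 10).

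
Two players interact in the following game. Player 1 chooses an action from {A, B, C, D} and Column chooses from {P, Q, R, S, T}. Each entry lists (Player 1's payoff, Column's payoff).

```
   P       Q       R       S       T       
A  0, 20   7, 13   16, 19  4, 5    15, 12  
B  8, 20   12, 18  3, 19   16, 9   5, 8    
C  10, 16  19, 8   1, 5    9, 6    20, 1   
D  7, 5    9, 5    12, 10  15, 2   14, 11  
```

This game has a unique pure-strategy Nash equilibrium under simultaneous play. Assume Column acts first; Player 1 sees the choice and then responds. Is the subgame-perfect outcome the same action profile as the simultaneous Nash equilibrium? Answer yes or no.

Work backward from Player 1's decision.
- P → Player 1 plays C (best of 0, 8, 10, 7); Column gets 16.
- Q → Player 1 plays C (best of 7, 12, 19, 9); Column gets 8.
- R → Player 1 plays A (best of 16, 3, 1, 12); Column gets 19.
- S → Player 1 plays B (best of 4, 16, 9, 15); Column gets 9.
- T → Player 1 plays C (best of 15, 5, 20, 14); Column gets 1.
Column's induced payoffs are 16, 8, 19, 9, 1, so Column commits to R. Subgame-perfect outcome: (A, R) with payoffs (16, 19).
For the simultaneous game, intersect best replies.
Player 1's best replies: P→C; Q→C; R→A; S→B; T→C.
Column's best replies: A→P; B→P; C→P; D→T.
The unique mutual best reply is (C, P), giving (10, 16).
Sequential outcome (A, R) differs from the Nash profile (C, P).

no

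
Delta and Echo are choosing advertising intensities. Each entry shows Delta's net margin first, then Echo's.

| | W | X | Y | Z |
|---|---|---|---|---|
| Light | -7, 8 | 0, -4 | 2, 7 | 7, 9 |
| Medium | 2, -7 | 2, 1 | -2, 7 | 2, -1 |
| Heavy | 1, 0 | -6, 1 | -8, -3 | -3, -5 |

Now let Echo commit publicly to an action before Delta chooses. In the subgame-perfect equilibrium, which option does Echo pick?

Z

Delta best-responds to each possible Echo move:
- W → Delta plays Medium (best of -7, 2, 1); Echo gets -7.
- X → Delta plays Medium (best of 0, 2, -6); Echo gets 1.
- Y → Delta plays Light (best of 2, -2, -8); Echo gets 7.
- Z → Delta plays Light (best of 7, 2, -3); Echo gets 9.
Among -7, 1, 7, 9, the best is 9 at Z. Subgame-perfect outcome: (Light, Z) with payoffs (7, 9).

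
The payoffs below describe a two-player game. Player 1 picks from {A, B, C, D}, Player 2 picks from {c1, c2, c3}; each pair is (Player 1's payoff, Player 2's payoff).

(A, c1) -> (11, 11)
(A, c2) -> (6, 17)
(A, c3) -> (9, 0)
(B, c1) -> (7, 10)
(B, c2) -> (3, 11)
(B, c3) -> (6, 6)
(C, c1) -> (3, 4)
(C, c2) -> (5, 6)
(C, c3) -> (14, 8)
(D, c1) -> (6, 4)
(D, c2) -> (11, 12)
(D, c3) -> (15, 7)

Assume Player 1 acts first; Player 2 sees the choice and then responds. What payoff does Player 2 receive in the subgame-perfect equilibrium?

8

Work backward from Player 2's decision.
- A: Player 2 compares 11, 17, 0 and picks c2; Player 1 would get 6.
- B: Player 2 compares 10, 11, 6 and picks c2; Player 1 would get 3.
- C: Player 2 compares 4, 6, 8 and picks c3; Player 1 would get 14.
- D: Player 2 compares 4, 12, 7 and picks c2; Player 1 would get 11.
Maximizing over 6, 3, 14, 11, Player 1 chooses C. Subgame-perfect outcome: (C, c3) with payoffs (14, 8).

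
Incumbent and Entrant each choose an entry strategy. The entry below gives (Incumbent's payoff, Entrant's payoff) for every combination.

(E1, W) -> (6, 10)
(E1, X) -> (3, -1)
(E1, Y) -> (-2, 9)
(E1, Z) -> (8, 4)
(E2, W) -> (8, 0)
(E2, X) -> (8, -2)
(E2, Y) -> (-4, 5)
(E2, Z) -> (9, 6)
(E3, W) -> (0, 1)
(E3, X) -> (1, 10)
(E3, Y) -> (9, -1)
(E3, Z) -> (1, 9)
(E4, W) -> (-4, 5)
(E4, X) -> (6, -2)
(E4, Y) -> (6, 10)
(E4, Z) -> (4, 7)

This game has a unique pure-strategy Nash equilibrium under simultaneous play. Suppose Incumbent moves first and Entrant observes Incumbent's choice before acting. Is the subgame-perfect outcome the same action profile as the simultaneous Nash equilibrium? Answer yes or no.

Backward induction with Incumbent moving first.
- E1: BR = W, leader payoff 6.
- E2: BR = Z, leader payoff 9.
- E3: BR = X, leader payoff 1.
- E4: BR = Y, leader payoff 6.
Among 6, 9, 1, 6, the best is 9 at E2. Subgame-perfect outcome: (E2, Z) with payoffs (9, 6).
For the simultaneous game, intersect best replies.
Incumbent's best replies: W→E2; X→E2; Y→E3; Z→E2.
Entrant's best replies: E1→W; E2→Z; E3→X; E4→Y.
The unique mutual best reply is (E2, Z), giving (9, 6).
Sequential outcome (E2, Z) coincides with the Nash profile (E2, Z).

yes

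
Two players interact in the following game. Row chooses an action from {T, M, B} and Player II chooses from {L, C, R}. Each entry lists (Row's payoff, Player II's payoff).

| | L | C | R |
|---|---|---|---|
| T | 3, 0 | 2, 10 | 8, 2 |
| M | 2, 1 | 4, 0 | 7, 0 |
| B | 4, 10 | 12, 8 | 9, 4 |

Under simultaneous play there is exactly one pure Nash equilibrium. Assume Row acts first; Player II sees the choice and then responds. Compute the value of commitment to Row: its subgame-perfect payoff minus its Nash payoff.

0

Work backward from Player II's decision.
- T: Player II compares 0, 10, 2 and picks C; Row would get 2.
- M: Player II compares 1, 0, 0 and picks L; Row would get 2.
- B: Player II compares 10, 8, 4 and picks L; Row would get 4.
Among 2, 2, 4, the best is 4 at B. Subgame-perfect outcome: (B, L) with payoffs (4, 10).
Under simultaneous play:
Row's best replies: L→B; C→B; R→B.
Player II's best replies: T→C; M→L; B→L.
Only (B, L) has each player best-responding; Nash payoffs (4, 10).
Row's commitment gain: 4 − 4 = 0.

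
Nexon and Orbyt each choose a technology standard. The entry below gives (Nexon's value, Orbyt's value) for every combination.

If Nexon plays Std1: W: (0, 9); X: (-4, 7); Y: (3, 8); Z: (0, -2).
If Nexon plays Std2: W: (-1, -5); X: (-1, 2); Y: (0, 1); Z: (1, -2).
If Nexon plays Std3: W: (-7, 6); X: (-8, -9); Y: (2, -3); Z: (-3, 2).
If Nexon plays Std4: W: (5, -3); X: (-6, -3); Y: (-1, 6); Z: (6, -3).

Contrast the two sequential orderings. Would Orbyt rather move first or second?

second

If Nexon leads: Orbyt's best replies are Std1→W, Std2→X, Std3→W, Std4→Y; Nexon's induced payoffs 0, -1, -7, -1; outcome (Std1, W), payoffs (0, 9).
If Orbyt leads: Nexon's best replies are W→Std4, X→Std2, Y→Std1, Z→Std4; Orbyt's induced payoffs -3, 2, 8, -3; outcome (Std1, Y), payoffs (3, 8).
Orbyt gets 8 moving first and 9 moving second, so Orbyt prefers to move second.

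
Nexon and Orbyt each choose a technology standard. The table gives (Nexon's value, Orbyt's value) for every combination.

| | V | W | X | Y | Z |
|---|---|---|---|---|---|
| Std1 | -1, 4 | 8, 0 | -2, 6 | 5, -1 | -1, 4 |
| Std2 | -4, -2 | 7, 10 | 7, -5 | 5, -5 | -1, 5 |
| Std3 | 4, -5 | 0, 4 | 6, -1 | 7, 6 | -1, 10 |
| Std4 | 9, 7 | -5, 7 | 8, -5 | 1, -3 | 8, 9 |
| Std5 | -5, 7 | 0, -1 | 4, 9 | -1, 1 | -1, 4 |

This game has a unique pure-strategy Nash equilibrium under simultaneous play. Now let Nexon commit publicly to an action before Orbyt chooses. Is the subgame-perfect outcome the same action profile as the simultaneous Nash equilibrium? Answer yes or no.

yes

Orbyt best-responds to each possible Nexon move:
- Std1 → Orbyt plays X (best of 4, 0, 6, -1, 4); Nexon gets -2.
- Std2 → Orbyt plays W (best of -2, 10, -5, -5, 5); Nexon gets 7.
- Std3 → Orbyt plays Z (best of -5, 4, -1, 6, 10); Nexon gets -1.
- Std4 → Orbyt plays Z (best of 7, 7, -5, -3, 9); Nexon gets 8.
- Std5 → Orbyt plays X (best of 7, -1, 9, 1, 4); Nexon gets 4.
Among -2, 7, -1, 8, 4, the best is 8 at Std4. Subgame-perfect outcome: (Std4, Z) with payoffs (8, 9).
For the simultaneous game, intersect best replies.
Nexon's best replies: V→Std4; W→Std1; X→Std4; Y→Std3; Z→Std4.
Orbyt's best replies: Std1→X; Std2→W; Std3→Z; Std4→Z; Std5→X.
The unique mutual best reply is (Std4, Z), giving (8, 9).
Sequential outcome (Std4, Z) coincides with the Nash profile (Std4, Z).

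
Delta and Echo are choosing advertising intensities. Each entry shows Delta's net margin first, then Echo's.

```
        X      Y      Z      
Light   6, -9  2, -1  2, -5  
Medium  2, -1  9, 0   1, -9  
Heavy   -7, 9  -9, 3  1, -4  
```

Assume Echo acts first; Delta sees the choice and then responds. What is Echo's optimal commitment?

Work backward from Delta's decision.
- X: Delta compares 6, 2, -7 and picks Light; Echo would get -9.
- Y: Delta compares 2, 9, -9 and picks Medium; Echo would get 0.
- Z: Delta compares 2, 1, 1 and picks Light; Echo would get -5.
Maximizing over -9, 0, -5, Echo chooses Y. Subgame-perfect outcome: (Medium, Y) with payoffs (9, 0).

Y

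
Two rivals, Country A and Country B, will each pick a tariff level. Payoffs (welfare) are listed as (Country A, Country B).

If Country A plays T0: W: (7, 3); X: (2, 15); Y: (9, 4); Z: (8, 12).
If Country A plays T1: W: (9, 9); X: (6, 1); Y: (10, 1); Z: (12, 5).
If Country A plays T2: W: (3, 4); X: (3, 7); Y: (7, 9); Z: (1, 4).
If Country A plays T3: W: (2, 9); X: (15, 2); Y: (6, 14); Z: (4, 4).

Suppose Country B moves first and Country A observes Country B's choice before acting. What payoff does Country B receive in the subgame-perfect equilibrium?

Backward induction with Country B moving first.
- W: Country A compares 7, 9, 3, 2 and picks T1; Country B would get 9.
- X: Country A compares 2, 6, 3, 15 and picks T3; Country B would get 2.
- Y: Country A compares 9, 10, 7, 6 and picks T1; Country B would get 1.
- Z: Country A compares 8, 12, 1, 4 and picks T1; Country B would get 5.
Maximizing over 9, 2, 1, 5, Country B chooses W. Subgame-perfect outcome: (T1, W) with payoffs (9, 9).

9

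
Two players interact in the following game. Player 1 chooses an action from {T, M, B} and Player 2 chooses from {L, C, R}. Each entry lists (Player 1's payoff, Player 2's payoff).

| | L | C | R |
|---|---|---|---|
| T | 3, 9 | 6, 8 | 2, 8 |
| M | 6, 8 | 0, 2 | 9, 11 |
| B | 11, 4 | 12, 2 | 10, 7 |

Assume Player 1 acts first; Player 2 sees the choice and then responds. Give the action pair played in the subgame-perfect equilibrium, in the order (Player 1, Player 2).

Player 2 best-responds to each possible Player 1 move:
- T: Player 2 compares 9, 8, 8 and picks L; Player 1 would get 3.
- M: Player 2 compares 8, 2, 11 and picks R; Player 1 would get 9.
- B: Player 2 compares 4, 2, 7 and picks R; Player 1 would get 10.
Maximizing over 3, 9, 10, Player 1 chooses B. Subgame-perfect outcome: (B, R) with payoffs (10, 7).

(B, R)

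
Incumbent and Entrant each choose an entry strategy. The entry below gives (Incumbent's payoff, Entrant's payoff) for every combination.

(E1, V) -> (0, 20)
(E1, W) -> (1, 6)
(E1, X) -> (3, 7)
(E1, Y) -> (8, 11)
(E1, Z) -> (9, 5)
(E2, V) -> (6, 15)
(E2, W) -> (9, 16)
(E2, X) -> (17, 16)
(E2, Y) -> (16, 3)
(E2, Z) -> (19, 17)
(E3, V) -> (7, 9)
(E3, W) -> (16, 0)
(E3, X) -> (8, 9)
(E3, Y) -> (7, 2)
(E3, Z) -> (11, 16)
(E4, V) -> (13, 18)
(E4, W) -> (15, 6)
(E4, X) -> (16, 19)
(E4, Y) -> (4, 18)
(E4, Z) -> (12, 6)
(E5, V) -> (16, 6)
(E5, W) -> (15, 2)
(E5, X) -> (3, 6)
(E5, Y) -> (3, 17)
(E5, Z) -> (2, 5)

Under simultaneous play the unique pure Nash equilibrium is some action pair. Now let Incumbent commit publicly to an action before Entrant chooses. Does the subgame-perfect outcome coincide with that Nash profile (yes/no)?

Entrant best-responds to each possible Incumbent move:
- E1 → Entrant plays V (best of 20, 6, 7, 11, 5); Incumbent gets 0.
- E2 → Entrant plays Z (best of 15, 16, 16, 3, 17); Incumbent gets 19.
- E3 → Entrant plays Z (best of 9, 0, 9, 2, 16); Incumbent gets 11.
- E4 → Entrant plays X (best of 18, 6, 19, 18, 6); Incumbent gets 16.
- E5 → Entrant plays Y (best of 6, 2, 6, 17, 5); Incumbent gets 3.
Among 0, 19, 11, 16, 3, the best is 19 at E2. Subgame-perfect outcome: (E2, Z) with payoffs (19, 17).
Under simultaneous play:
Incumbent's best replies: V→E5; W→E3; X→E2; Y→E2; Z→E2.
Entrant's best replies: E1→V; E2→Z; E3→Z; E4→X; E5→Y.
Only (E2, Z) has each player best-responding; Nash payoffs (19, 17).
Sequential outcome (E2, Z) coincides with the Nash profile (E2, Z).

yes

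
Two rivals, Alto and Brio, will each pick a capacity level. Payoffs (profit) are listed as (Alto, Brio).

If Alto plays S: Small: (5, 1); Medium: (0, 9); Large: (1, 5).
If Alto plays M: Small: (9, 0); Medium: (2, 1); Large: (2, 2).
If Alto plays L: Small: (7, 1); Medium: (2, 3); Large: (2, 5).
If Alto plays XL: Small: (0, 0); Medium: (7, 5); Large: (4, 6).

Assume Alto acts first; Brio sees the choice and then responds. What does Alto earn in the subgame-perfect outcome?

4

Brio best-responds to each possible Alto move:
- S: Brio compares 1, 9, 5 and picks Medium; Alto would get 0.
- M: Brio compares 0, 1, 2 and picks Large; Alto would get 2.
- L: Brio compares 1, 3, 5 and picks Large; Alto would get 2.
- XL: Brio compares 0, 5, 6 and picks Large; Alto would get 4.
Among 0, 2, 2, 4, the best is 4 at XL. Subgame-perfect outcome: (XL, Large) with payoffs (4, 6).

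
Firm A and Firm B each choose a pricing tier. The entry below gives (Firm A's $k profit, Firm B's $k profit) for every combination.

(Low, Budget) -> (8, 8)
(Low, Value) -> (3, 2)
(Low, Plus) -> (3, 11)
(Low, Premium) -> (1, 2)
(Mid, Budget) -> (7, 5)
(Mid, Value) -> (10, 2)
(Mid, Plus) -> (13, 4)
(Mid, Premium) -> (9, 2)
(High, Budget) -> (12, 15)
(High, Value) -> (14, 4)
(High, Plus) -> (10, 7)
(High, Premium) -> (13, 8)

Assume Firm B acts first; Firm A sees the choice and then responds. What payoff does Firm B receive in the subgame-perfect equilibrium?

15

Solve by backward induction (Firm B leads).
- Budget → Firm A plays High (best of 8, 7, 12); Firm B gets 15.
- Value → Firm A plays High (best of 3, 10, 14); Firm B gets 4.
- Plus → Firm A plays Mid (best of 3, 13, 10); Firm B gets 4.
- Premium → Firm A plays High (best of 1, 9, 13); Firm B gets 8.
Maximizing over 15, 4, 4, 8, Firm B chooses Budget. Subgame-perfect outcome: (High, Budget) with payoffs (12, 15).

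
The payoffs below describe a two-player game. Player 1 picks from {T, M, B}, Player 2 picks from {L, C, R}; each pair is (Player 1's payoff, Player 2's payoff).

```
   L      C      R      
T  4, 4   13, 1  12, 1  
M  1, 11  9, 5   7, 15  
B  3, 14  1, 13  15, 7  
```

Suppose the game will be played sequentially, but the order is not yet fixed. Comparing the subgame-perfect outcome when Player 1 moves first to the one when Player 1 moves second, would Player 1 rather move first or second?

second

If Player 1 leads: Player 2's best replies are T→L, M→R, B→L; Player 1's induced payoffs 4, 7, 3; outcome (M, R), payoffs (7, 15).
If Player 2 leads: Player 1's best replies are L→T, C→T, R→B; Player 2's induced payoffs 4, 1, 7; outcome (B, R), payoffs (15, 7).
Player 1 gets 7 moving first and 15 moving second, so Player 1 prefers to move second.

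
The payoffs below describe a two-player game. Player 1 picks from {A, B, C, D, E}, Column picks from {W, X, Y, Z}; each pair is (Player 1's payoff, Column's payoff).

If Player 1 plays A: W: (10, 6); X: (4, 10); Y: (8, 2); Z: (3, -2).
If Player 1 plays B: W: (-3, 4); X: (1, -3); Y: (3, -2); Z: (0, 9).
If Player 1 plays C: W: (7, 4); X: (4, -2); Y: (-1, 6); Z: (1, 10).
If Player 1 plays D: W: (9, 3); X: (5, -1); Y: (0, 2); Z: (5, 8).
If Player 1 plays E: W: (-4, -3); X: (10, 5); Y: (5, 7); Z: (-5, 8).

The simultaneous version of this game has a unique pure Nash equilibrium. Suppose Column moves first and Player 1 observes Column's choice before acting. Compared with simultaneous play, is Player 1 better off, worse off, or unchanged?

unchanged

Solve by backward induction (Column leads).
- W: BR = A, leader payoff 6.
- X: BR = E, leader payoff 5.
- Y: BR = A, leader payoff 2.
- Z: BR = D, leader payoff 8.
Maximizing over 6, 5, 2, 8, Column chooses Z. Subgame-perfect outcome: (D, Z) with payoffs (5, 8).
Now find the simultaneous Nash equilibrium.
Player 1's best replies: W→A; X→E; Y→A; Z→D.
Column's best replies: A→X; B→Z; C→Z; D→Z; E→Z.
The unique mutual best reply is (D, Z), giving (5, 8).
Player 1 earns 5 sequentially versus 5 at the Nash outcome: unchanged.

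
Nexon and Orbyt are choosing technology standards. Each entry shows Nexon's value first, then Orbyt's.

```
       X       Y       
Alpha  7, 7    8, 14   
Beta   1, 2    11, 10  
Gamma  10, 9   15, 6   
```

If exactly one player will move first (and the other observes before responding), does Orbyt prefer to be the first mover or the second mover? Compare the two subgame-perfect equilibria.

If Nexon leads: Orbyt's best replies are Alpha→Y, Beta→Y, Gamma→X; Nexon's induced payoffs 8, 11, 10; outcome (Beta, Y), payoffs (11, 10).
If Orbyt leads: Nexon's best replies are X→Gamma, Y→Gamma; Orbyt's induced payoffs 9, 6; outcome (Gamma, X), payoffs (10, 9).
Orbyt gets 9 moving first and 10 moving second, so Orbyt prefers to move second.

second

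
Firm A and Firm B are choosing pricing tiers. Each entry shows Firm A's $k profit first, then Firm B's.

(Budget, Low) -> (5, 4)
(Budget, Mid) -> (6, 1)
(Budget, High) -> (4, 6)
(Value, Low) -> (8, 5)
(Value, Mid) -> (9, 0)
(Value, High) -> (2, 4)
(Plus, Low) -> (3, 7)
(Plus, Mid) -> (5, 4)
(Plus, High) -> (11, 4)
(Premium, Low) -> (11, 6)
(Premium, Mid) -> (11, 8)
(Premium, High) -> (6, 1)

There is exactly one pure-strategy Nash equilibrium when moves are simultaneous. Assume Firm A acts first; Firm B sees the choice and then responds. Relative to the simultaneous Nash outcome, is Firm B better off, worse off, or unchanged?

Backward induction with Firm A moving first.
- Budget → Firm B plays High (best of 4, 1, 6); Firm A gets 4.
- Value → Firm B plays Low (best of 5, 0, 4); Firm A gets 8.
- Plus → Firm B plays Low (best of 7, 4, 4); Firm A gets 3.
- Premium → Firm B plays Mid (best of 6, 8, 1); Firm A gets 11.
Among 4, 8, 3, 11, the best is 11 at Premium. Subgame-perfect outcome: (Premium, Mid) with payoffs (11, 8).
Now find the simultaneous Nash equilibrium.
Firm A's best replies: Low→Premium; Mid→Premium; High→Plus.
Firm B's best replies: Budget→High; Value→Low; Plus→Low; Premium→Mid.
The unique mutual best reply is (Premium, Mid), giving (11, 8).
Firm B earns 8 sequentially versus 8 at the Nash outcome: unchanged.

unchanged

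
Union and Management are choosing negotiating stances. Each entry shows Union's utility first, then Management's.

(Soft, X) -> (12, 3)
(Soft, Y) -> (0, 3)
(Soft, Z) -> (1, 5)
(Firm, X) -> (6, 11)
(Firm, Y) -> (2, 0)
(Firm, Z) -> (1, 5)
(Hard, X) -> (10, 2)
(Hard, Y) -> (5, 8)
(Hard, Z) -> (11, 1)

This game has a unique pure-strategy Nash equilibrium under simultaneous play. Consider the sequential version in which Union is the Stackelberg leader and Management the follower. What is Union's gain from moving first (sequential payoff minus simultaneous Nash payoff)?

1

Management best-responds to each possible Union move:
- Soft: Management compares 3, 3, 5 and picks Z; Union would get 1.
- Firm: Management compares 11, 0, 5 and picks X; Union would get 6.
- Hard: Management compares 2, 8, 1 and picks Y; Union would get 5.
Maximizing over 1, 6, 5, Union chooses Firm. Subgame-perfect outcome: (Firm, X) with payoffs (6, 11).
Now find the simultaneous Nash equilibrium.
Union's best replies: X→Soft; Y→Hard; Z→Hard.
Management's best replies: Soft→Z; Firm→X; Hard→Y.
Only (Hard, Y) has each player best-responding; Nash payoffs (5, 8).
Union's commitment gain: 6 − 5 = 1.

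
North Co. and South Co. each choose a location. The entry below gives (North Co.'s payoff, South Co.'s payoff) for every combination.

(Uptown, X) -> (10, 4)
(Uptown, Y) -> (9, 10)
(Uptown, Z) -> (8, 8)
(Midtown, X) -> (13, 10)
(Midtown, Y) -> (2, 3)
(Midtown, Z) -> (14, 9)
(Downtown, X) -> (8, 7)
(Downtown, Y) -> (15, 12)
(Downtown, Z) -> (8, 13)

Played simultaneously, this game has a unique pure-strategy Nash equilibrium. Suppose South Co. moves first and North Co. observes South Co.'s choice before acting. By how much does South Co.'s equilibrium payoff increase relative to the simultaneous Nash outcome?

2

Work backward from North Co.'s decision.
- X: BR = Midtown, leader payoff 10.
- Y: BR = Downtown, leader payoff 12.
- Z: BR = Midtown, leader payoff 9.
Maximizing over 10, 12, 9, South Co. chooses Y. Subgame-perfect outcome: (Downtown, Y) with payoffs (15, 12).
Now find the simultaneous Nash equilibrium.
North Co.'s best replies: X→Midtown; Y→Downtown; Z→Midtown.
South Co.'s best replies: Uptown→Y; Midtown→X; Downtown→Z.
Only (Midtown, X) has each player best-responding; Nash payoffs (13, 10).
South Co.'s commitment gain: 12 − 10 = 2.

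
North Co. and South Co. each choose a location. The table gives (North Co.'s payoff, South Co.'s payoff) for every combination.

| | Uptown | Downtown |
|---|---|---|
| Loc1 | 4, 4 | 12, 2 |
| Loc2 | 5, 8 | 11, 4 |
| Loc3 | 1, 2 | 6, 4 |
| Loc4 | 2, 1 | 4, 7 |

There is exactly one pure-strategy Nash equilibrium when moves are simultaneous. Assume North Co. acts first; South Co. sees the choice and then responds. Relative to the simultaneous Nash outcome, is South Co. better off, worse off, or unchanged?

Backward induction with North Co. moving first.
- Loc1: BR = Uptown, leader payoff 4.
- Loc2: BR = Uptown, leader payoff 5.
- Loc3: BR = Downtown, leader payoff 6.
- Loc4: BR = Downtown, leader payoff 4.
Among 4, 5, 6, 4, the best is 6 at Loc3. Subgame-perfect outcome: (Loc3, Downtown) with payoffs (6, 4).
Now find the simultaneous Nash equilibrium.
North Co.'s best replies: Uptown→Loc2; Downtown→Loc1.
South Co.'s best replies: Loc1→Uptown; Loc2→Uptown; Loc3→Downtown; Loc4→Downtown.
Only (Loc2, Uptown) has each player best-responding; Nash payoffs (5, 8).
South Co. earns 4 sequentially versus 8 at the Nash outcome: worse off.

worse off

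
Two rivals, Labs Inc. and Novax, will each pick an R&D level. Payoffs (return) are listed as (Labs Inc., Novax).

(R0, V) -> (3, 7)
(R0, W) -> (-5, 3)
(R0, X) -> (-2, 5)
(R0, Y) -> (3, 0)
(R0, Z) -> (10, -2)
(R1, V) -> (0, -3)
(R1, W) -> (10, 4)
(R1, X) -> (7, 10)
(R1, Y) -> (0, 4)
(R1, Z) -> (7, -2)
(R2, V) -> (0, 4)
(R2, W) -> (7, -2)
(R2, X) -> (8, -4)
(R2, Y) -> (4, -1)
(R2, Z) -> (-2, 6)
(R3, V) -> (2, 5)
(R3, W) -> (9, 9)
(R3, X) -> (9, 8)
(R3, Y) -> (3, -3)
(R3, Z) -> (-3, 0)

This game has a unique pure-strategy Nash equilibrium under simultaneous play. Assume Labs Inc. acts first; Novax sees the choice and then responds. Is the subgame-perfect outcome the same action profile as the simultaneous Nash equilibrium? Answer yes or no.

no

Work backward from Novax's decision.
- R0: BR = V, leader payoff 3.
- R1: BR = X, leader payoff 7.
- R2: BR = Z, leader payoff -2.
- R3: BR = W, leader payoff 9.
Labs Inc.'s induced payoffs are 3, 7, -2, 9, so Labs Inc. commits to R3. Subgame-perfect outcome: (R3, W) with payoffs (9, 9).
Under simultaneous play:
Labs Inc.'s best replies: V→R0; W→R1; X→R3; Y→R2; Z→R0.
Novax's best replies: R0→V; R1→X; R2→Z; R3→W.
The unique mutual best reply is (R0, V), giving (3, 7).
Sequential outcome (R3, W) differs from the Nash profile (R0, V).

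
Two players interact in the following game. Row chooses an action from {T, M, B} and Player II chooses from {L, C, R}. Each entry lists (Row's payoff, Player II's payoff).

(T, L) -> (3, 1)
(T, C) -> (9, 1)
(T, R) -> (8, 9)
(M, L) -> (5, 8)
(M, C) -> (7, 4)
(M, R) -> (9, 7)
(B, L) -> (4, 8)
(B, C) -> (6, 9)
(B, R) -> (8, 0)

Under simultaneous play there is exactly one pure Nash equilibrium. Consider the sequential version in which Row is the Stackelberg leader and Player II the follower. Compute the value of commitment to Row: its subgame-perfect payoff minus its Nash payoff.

Work backward from Player II's decision.
- T: Player II compares 1, 1, 9 and picks R; Row would get 8.
- M: Player II compares 8, 4, 7 and picks L; Row would get 5.
- B: Player II compares 8, 9, 0 and picks C; Row would get 6.
Maximizing over 8, 5, 6, Row chooses T. Subgame-perfect outcome: (T, R) with payoffs (8, 9).
For the simultaneous game, intersect best replies.
Row's best replies: L→M; C→T; R→M.
Player II's best replies: T→R; M→L; B→C.
Only (M, L) has each player best-responding; Nash payoffs (5, 8).
Row's commitment gain: 8 − 5 = 3.

3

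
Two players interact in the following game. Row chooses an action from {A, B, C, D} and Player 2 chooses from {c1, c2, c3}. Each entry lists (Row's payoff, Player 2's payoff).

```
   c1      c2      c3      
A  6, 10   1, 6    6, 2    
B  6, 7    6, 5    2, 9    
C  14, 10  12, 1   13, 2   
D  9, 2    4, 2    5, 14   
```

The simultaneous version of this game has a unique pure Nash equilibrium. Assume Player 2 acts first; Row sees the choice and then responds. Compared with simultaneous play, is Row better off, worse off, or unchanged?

Solve by backward induction (Player 2 leads).
- c1: BR = C, leader payoff 10.
- c2: BR = C, leader payoff 1.
- c3: BR = C, leader payoff 2.
Maximizing over 10, 1, 2, Player 2 chooses c1. Subgame-perfect outcome: (C, c1) with payoffs (14, 10).
For the simultaneous game, intersect best replies.
Row's best replies: c1→C; c2→C; c3→C.
Player 2's best replies: A→c1; B→c3; C→c1; D→c3.
The unique mutual best reply is (C, c1), giving (14, 10).
Row earns 14 sequentially versus 14 at the Nash outcome: unchanged.

unchanged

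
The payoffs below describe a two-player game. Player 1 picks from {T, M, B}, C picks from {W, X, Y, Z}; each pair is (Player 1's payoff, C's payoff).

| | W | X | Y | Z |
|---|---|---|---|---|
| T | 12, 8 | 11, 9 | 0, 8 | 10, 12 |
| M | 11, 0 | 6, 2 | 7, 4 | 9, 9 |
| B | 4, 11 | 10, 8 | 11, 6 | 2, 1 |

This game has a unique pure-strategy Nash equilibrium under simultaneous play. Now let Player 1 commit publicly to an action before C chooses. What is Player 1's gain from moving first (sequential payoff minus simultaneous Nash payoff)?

Work backward from C's decision.
- T → C plays Z (best of 8, 9, 8, 12); Player 1 gets 10.
- M → C plays Z (best of 0, 2, 4, 9); Player 1 gets 9.
- B → C plays W (best of 11, 8, 6, 1); Player 1 gets 4.
Player 1's induced payoffs are 10, 9, 4, so Player 1 commits to T. Subgame-perfect outcome: (T, Z) with payoffs (10, 12).
Under simultaneous play:
Player 1's best replies: W→T; X→T; Y→B; Z→T.
C's best replies: T→Z; M→Z; B→W.
The unique mutual best reply is (T, Z), giving (10, 12).
Player 1's commitment gain: 10 − 10 = 0.

0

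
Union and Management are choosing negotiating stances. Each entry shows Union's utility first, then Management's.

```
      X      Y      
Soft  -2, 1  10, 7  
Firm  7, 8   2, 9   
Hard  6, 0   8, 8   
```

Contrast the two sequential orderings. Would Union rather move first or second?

first

If Union leads: Management's best replies are Soft→Y, Firm→Y, Hard→Y; Union's induced payoffs 10, 2, 8; outcome (Soft, Y), payoffs (10, 7).
If Management leads: Union's best replies are X→Firm, Y→Soft; Management's induced payoffs 8, 7; outcome (Firm, X), payoffs (7, 8).
Union gets 10 moving first and 7 moving second, so Union prefers to move first.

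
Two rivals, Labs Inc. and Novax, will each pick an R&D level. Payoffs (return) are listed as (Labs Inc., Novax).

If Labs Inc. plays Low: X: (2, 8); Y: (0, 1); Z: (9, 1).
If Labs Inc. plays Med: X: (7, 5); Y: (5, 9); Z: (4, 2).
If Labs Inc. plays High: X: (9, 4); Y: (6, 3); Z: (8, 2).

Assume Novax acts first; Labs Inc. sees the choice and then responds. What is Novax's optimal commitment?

X

Labs Inc. best-responds to each possible Novax move:
- X: Labs Inc. compares 2, 7, 9 and picks High; Novax would get 4.
- Y: Labs Inc. compares 0, 5, 6 and picks High; Novax would get 3.
- Z: Labs Inc. compares 9, 4, 8 and picks Low; Novax would get 1.
Novax's induced payoffs are 4, 3, 1, so Novax commits to X. Subgame-perfect outcome: (High, X) with payoffs (9, 4).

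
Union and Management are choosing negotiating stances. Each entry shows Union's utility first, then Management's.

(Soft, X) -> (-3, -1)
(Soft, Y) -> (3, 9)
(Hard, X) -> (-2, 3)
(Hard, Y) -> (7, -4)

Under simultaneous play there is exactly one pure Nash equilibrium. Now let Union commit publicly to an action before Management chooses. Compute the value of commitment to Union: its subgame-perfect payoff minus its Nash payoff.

5

Work backward from Management's decision.
- Soft → Management plays Y (best of -1, 9); Union gets 3.
- Hard → Management plays X (best of 3, -4); Union gets -2.
Among 3, -2, the best is 3 at Soft. Subgame-perfect outcome: (Soft, Y) with payoffs (3, 9).
Now find the simultaneous Nash equilibrium.
Union's best replies: X→Hard; Y→Hard.
Management's best replies: Soft→Y; Hard→X.
Only (Hard, X) has each player best-responding; Nash payoffs (-2, 3).
Union's commitment gain: 3 − -2 = 5.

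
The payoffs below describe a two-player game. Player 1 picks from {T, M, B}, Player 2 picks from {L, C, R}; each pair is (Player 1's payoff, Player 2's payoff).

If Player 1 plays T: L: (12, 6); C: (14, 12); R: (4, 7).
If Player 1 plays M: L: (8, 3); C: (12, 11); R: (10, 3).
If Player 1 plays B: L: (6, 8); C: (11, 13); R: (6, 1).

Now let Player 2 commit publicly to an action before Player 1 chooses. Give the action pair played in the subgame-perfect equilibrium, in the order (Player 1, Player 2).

Solve by backward induction (Player 2 leads).
- L: BR = T, leader payoff 6.
- C: BR = T, leader payoff 12.
- R: BR = M, leader payoff 3.
Among 6, 12, 3, the best is 12 at C. Subgame-perfect outcome: (T, C) with payoffs (14, 12).

(T, C)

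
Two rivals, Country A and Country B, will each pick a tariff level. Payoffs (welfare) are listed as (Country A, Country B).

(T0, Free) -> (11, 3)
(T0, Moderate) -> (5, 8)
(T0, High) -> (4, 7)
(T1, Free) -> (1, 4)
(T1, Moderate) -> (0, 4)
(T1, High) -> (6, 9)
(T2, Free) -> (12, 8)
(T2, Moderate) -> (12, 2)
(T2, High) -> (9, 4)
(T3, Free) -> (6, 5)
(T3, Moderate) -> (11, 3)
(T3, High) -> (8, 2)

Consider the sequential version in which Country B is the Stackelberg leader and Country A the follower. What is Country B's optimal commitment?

Free

Country A best-responds to each possible Country B move:
- Free: BR = T2, leader payoff 8.
- Moderate: BR = T2, leader payoff 2.
- High: BR = T2, leader payoff 4.
Country B's induced payoffs are 8, 2, 4, so Country B commits to Free. Subgame-perfect outcome: (T2, Free) with payoffs (12, 8).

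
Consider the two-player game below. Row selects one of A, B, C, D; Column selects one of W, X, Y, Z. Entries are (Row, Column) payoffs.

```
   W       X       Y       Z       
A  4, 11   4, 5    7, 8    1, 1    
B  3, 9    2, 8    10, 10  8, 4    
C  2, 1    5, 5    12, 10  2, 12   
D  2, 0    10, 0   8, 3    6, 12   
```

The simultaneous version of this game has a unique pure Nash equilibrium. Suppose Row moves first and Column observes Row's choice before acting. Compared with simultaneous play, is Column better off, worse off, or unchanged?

Work backward from Column's decision.
- A: BR = W, leader payoff 4.
- B: BR = Y, leader payoff 10.
- C: BR = Z, leader payoff 2.
- D: BR = Z, leader payoff 6.
Row's induced payoffs are 4, 10, 2, 6, so Row commits to B. Subgame-perfect outcome: (B, Y) with payoffs (10, 10).
Under simultaneous play:
Row's best replies: W→A; X→D; Y→C; Z→B.
Column's best replies: A→W; B→Y; C→Z; D→Z.
Only (A, W) has each player best-responding; Nash payoffs (4, 11).
Column earns 10 sequentially versus 11 at the Nash outcome: worse off.

worse off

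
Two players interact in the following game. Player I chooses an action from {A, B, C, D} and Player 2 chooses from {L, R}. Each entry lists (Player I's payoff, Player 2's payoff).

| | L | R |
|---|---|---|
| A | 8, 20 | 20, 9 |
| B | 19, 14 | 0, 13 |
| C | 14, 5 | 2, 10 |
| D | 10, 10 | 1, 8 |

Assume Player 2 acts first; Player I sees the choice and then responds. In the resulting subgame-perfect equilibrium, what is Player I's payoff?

19

Work backward from Player I's decision.
- L: Player I compares 8, 19, 14, 10 and picks B; Player 2 would get 14.
- R: Player I compares 20, 0, 2, 1 and picks A; Player 2 would get 9.
Maximizing over 14, 9, Player 2 chooses L. Subgame-perfect outcome: (B, L) with payoffs (19, 14).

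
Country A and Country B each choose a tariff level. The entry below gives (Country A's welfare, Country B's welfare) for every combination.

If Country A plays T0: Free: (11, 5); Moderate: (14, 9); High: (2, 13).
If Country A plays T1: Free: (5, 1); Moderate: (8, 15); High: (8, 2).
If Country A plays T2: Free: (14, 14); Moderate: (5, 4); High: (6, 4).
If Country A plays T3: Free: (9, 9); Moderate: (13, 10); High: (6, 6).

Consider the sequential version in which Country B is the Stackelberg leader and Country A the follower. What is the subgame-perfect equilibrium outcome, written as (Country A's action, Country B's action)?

Backward induction with Country B moving first.
- Free: BR = T2, leader payoff 14.
- Moderate: BR = T0, leader payoff 9.
- High: BR = T1, leader payoff 2.
Maximizing over 14, 9, 2, Country B chooses Free. Subgame-perfect outcome: (T2, Free) with payoffs (14, 14).

(T2, Free)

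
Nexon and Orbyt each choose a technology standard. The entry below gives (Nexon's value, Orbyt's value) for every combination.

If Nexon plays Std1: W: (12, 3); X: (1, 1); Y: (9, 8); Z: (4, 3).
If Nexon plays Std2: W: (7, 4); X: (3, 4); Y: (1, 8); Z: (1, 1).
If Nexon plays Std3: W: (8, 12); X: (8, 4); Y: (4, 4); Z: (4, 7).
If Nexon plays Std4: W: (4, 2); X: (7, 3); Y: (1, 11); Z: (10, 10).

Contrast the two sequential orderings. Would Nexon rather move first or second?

If Nexon leads: Orbyt's best replies are Std1→Y, Std2→Y, Std3→W, Std4→Y; Nexon's induced payoffs 9, 1, 8, 1; outcome (Std1, Y), payoffs (9, 8).
If Orbyt leads: Nexon's best replies are W→Std1, X→Std3, Y→Std1, Z→Std4; Orbyt's induced payoffs 3, 4, 8, 10; outcome (Std4, Z), payoffs (10, 10).
Nexon gets 9 moving first and 10 moving second, so Nexon prefers to move second.

second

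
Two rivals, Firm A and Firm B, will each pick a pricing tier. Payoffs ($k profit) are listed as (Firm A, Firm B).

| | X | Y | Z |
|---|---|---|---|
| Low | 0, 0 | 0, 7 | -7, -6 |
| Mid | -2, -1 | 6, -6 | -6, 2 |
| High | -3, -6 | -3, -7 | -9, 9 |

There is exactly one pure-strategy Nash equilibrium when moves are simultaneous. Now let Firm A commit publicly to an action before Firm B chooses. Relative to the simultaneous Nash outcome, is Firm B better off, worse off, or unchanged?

better off

Solve by backward induction (Firm A leads).
- Low: Firm B compares 0, 7, -6 and picks Y; Firm A would get 0.
- Mid: Firm B compares -1, -6, 2 and picks Z; Firm A would get -6.
- High: Firm B compares -6, -7, 9 and picks Z; Firm A would get -9.
Maximizing over 0, -6, -9, Firm A chooses Low. Subgame-perfect outcome: (Low, Y) with payoffs (0, 7).
Under simultaneous play:
Firm A's best replies: X→Low; Y→Mid; Z→Mid.
Firm B's best replies: Low→Y; Mid→Z; High→Z.
Only (Mid, Z) has each player best-responding; Nash payoffs (-6, 2).
Firm B earns 7 sequentially versus 2 at the Nash outcome: better off.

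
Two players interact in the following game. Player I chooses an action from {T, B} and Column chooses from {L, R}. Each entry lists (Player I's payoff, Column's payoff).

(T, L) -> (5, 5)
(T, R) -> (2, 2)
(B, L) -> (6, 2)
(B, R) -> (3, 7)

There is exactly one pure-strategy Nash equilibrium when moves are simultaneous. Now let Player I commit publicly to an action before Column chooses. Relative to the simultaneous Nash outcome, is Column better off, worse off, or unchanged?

Work backward from Column's decision.
- T: BR = L, leader payoff 5.
- B: BR = R, leader payoff 3.
Among 5, 3, the best is 5 at T. Subgame-perfect outcome: (T, L) with payoffs (5, 5).
For the simultaneous game, intersect best replies.
Player I's best replies: L→B; R→B.
Column's best replies: T→L; B→R.
Only (B, R) has each player best-responding; Nash payoffs (3, 7).
Column earns 5 sequentially versus 7 at the Nash outcome: worse off.

worse off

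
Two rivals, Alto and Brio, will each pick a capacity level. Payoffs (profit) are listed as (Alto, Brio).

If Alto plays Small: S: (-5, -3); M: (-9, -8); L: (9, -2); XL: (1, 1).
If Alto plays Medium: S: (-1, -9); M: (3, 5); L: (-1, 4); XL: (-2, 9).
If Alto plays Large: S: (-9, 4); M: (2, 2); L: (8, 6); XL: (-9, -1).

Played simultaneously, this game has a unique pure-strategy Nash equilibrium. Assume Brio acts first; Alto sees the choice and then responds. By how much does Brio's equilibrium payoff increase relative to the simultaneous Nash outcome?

Alto best-responds to each possible Brio move:
- S: BR = Medium, leader payoff -9.
- M: BR = Medium, leader payoff 5.
- L: BR = Small, leader payoff -2.
- XL: BR = Small, leader payoff 1.
Maximizing over -9, 5, -2, 1, Brio chooses M. Subgame-perfect outcome: (Medium, M) with payoffs (3, 5).
Now find the simultaneous Nash equilibrium.
Alto's best replies: S→Medium; M→Medium; L→Small; XL→Small.
Brio's best replies: Small→XL; Medium→XL; Large→L.
Only (Small, XL) has each player best-responding; Nash payoffs (1, 1).
Brio's commitment gain: 5 − 1 = 4.

4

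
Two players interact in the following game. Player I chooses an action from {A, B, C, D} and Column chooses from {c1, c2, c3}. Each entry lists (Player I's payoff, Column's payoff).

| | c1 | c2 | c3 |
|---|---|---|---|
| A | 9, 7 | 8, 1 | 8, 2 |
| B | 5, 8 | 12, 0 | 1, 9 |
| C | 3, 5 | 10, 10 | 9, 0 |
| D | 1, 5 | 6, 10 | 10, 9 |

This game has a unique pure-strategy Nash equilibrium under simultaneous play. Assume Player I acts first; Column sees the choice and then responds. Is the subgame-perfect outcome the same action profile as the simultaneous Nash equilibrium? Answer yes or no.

no

Backward induction with Player I moving first.
- A → Column plays c1 (best of 7, 1, 2); Player I gets 9.
- B → Column plays c3 (best of 8, 0, 9); Player I gets 1.
- C → Column plays c2 (best of 5, 10, 0); Player I gets 10.
- D → Column plays c2 (best of 5, 10, 9); Player I gets 6.
Among 9, 1, 10, 6, the best is 10 at C. Subgame-perfect outcome: (C, c2) with payoffs (10, 10).
Under simultaneous play:
Player I's best replies: c1→A; c2→B; c3→D.
Column's best replies: A→c1; B→c3; C→c2; D→c2.
The unique mutual best reply is (A, c1), giving (9, 7).
Sequential outcome (C, c2) differs from the Nash profile (A, c1).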